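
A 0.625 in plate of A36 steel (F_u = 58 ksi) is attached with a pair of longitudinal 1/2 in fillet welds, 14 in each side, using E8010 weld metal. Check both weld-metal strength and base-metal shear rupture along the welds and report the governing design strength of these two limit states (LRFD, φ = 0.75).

φR_n ≈ 356 kip (weld metal governs)

E80XX → F_EXX = 80 ksi.
t_e = 0.707 × 0.5 = 0.3535 in; L = 28 in.
Weld metal: φR_n = 0.75 × 0.6 × 80 × 0.3535 × 28 = 356.3 kip.
Base metal (shear rupture): φR_n = 0.75 × 0.6 × 58 × 0.625 × 28 = 456.8 kip.
Governing: weld metal.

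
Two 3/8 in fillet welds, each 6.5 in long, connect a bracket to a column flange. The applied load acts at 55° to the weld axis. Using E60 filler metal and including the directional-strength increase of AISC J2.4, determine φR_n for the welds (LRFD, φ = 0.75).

E60XX → F_EXX = 60 ksi.
t_e = 0.707 × 0.375 = 0.2651 in; A_we = 0.2651 × 13 = 3.447 in².
Directional factor: 1.0 + 0.5 sin^1.5(55°) = 1.371.
F_nw = 0.6 × 60 × 1.371 = 49.35 ksi.
φR_n = 0.75 × 49.35 × 3.447 = 127.6 kip.

φR_n ≈ 128 kip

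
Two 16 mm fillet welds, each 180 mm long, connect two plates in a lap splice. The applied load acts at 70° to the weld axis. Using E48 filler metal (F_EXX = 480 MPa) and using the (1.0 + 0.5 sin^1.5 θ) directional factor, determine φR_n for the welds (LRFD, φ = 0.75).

t_e = 0.707 × 16 = 11.31 mm; A_we = 11.31 × 360 = 4072 mm².
Directional factor: 1.0 + 0.5 sin^1.5(70°) = 1.455.
F_nw = 0.6 × 480 × 1.455 = 419.2 MPa.
φR_n = 0.75 × 419.2 × 4072 × 10⁻³ = 1280 kN.

φR_n ≈ 1280 kN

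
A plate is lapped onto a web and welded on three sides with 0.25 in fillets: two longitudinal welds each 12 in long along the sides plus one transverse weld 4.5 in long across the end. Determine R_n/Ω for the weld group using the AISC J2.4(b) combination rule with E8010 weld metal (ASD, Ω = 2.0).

R_n/Ω ≈ 121 kips

E80XX → F_EXX = 80 ksi.
t_e = 0.707 × 0.25 = 0.1767 in.
R_nwl = 0.6 × 80 × 0.1767 × 24 = 203.6 kips (longitudinal, 2 welds).
R_nwt = 0.6 × 80 × 0.1767 × 4.5 = 38.18 kips (transverse, base value).
(i) R_nwl + R_nwt = 241.8 kips; (ii) 0.85 R_nwl + 1.5 R_nwt = 230.3 kips.
R_n = max = 241.8 kips [governs: (i)]; R_n/Ω = 120.9 kips.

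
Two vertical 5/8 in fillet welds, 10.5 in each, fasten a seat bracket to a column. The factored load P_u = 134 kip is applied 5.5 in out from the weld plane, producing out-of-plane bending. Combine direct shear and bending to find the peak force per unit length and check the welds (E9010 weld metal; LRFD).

f_max ≈ 21 kip/in; NOT adequate

E90XX → F_EXX = 90 ksi.
L_w = 2 × 10.5 = 21 in; section modulus (unit throat) S = 2 × L²/6 = 36.75 in².
Direct shear f_v = P/L_w = 134/21 = 6.381 kip/in.
Moment M = P × e = 134 × 5.5 = 737 kip·in; bending f_b = M/S = 20.05 kip/in.
f_max = √(f_v² + f_b²) = √(6.381² + 20.05²) = 21.05 kip/in.
φr_n = 0.75 × 0.6 × 90 × (0.707 × 0.625) = 17.9 kip/in → NOT adequate.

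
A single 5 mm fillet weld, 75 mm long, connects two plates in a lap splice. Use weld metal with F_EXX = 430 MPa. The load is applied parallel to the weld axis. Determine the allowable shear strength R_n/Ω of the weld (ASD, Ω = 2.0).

Effective throat t_e = 0.707 × 5 = 3.535 mm.
Total length L = 75 mm; A_we = 3.535 × 75 = 265.1 mm².
F_nw = 0.6 F_EXX = 0.6 × 430 = 258 MPa.
R_n = 258 × 265.1 × 10⁻³ = 68.4 kN; R_n/Ω = 68.4/2.0 = 34.2 kN.

R_n/Ω ≈ 34.2 kN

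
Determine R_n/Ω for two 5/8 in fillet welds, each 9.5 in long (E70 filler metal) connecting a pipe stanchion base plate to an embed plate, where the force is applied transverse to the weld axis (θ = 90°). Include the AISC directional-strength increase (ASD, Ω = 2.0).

R_n/Ω ≈ 264 kips

E70XX → F_EXX = 70 ksi.
t_e = 0.707 × 0.625 = 0.4419 in; A_we = 0.4419 × 19 = 8.396 in².
Directional factor: 1.0 + 0.5 sin^1.5(90°) = 1.5.
F_nw = 0.6 × 70 × 1.5 = 63 ksi.
R_n/Ω = (63 × 8.396) / 2.0 = 264.5 kips.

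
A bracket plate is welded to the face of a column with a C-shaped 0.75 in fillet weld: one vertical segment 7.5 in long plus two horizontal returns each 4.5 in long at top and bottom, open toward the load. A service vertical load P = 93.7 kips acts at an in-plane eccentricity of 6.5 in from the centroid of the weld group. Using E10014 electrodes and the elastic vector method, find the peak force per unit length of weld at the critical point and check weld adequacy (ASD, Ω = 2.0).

E100XX → F_EXX = 100 ksi.
Total weld length L_w = 16.5 in. Treat welds as unit-width lines.
Centroid: x̄ = 2×4.5×2.25 / 16.5 = 1.227 in from the vertical weld.
Polar moment about centroid: J = I_x + I_y = [7.5³/12 + 2×4.5×3.75²] + [7.5×1.227² + 2(4.5³/12 + 4.5×1.023²)] = 197.6 in³.
Direct shear f_v = P/L_w = 93.7 / 16.5 = 5.679 kip/in (vertical).
Torsion M = P·e = 93.7 × 6.5 = 609.05 kip·in.
Critical point at (x, y) = (3.273, 3.75) from centroid. f_tx = M·y/J = 11.56 kip/in; f_ty = M·x/J = 10.09 kip/in.
Resultant f_max = √[f_tx² + (f_v + f_ty)²] = √[11.56² + (5.679 + 10.09)²] = 19.55 kip/in.
Capacity per unit length: r_n/Ω = (1/2.0) × 0.6 × 100 × (0.707 × 0.75) = 15.91 kip/in.
19.55 > 15.91 → NOT adequate.

f_max ≈ 19.5 kip/in; NOT adequate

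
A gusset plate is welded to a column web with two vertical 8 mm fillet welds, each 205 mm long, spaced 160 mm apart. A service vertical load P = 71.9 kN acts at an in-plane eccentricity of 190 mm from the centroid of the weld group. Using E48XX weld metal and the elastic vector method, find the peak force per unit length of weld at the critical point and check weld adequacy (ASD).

E48XX → F_EXX = 480 MPa.
Total weld length L_w = 410 mm. Treat welds as unit-width lines.
Polar moment about centroid: J = 2[d³/12 + d(b/2)²] = 2[205³/12 + 205×80²] = 4060000 mm³.
Direct shear f_v = P/L_w = 71.9×10³ / 410 = 175.4 N/mm (vertical).
Torsion M = P·e = 71.9×10³ × 190 = 13661000 N·mm.
Critical point at (x, y) = (80, 102.5) from centroid. f_tx = M·y/J = 344.9 N/mm; f_ty = M·x/J = 269.2 N/mm.
Resultant f_max = √[f_tx² + (f_v + f_ty)²] = √[344.9² + (175.4 + 269.2)²] = 562.7 N/mm.
Capacity per unit length: r_n/Ω = (1/2.0) × 0.6 × 480 × (0.707 × 8) = 814.5 N/mm.
562.7 ≤ 814.5 → adequate.

f_max ≈ 563 N/mm; adequate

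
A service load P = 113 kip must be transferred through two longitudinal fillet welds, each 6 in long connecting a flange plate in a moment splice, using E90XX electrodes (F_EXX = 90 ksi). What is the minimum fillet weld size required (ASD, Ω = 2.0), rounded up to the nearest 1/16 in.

w = 1/2 in

Total weld length L = 12 in.
Required throat t_e = P × Ω / (0.6 F_EXX × L) = 113 × 2.0 / (0.6 × 90 × 12) = 0.3488 in.
Required leg w = t_e / 0.707 = 0.4933 in → use 1/2 in.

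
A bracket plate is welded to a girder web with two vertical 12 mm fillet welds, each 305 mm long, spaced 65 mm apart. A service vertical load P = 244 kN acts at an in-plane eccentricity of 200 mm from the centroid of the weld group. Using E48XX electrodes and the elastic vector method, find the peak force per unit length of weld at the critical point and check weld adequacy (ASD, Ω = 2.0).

E48XX → F_EXX = 480 MPa.
Total weld length L_w = 610 mm. Treat welds as unit-width lines.
Polar moment about centroid: J = 2[d³/12 + d(b/2)²] = 2[305³/12 + 305×32.5²] = 5373000 mm³.
Direct shear f_v = P/L_w = 244×10³ / 610 = 400 N/mm (vertical).
Torsion M = P·e = 244×10³ × 200 = 48800000 N·mm.
Critical point at (x, y) = (32.5, 152.5) from centroid. f_tx = M·y/J = 1385 N/mm; f_ty = M·x/J = 295.2 N/mm.
Resultant f_max = √[f_tx² + (f_v + f_ty)²] = √[1385² + (400 + 295.2)²] = 1550 N/mm.
Capacity per unit length: r_n/Ω = (1/2.0) × 0.6 × 480 × (0.707 × 12) = 1222 N/mm.
1550 > 1222 → NOT adequate.

f_max ≈ 1550 N/mm; NOT adequate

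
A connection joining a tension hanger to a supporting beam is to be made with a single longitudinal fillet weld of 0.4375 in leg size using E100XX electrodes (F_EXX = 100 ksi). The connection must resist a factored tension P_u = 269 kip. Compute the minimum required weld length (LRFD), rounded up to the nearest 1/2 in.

L = 19.5 in

Throat t_e = 0.707 × 0.4375 = 0.3093 in.
φr_n = 0.75 × 0.6 × 100 × 0.3093 = 13.92 kip/in.
L_req = P_u / φr_n = 269 / 13.92 = 19.33 in total.
Round up → use L = 19.5 in.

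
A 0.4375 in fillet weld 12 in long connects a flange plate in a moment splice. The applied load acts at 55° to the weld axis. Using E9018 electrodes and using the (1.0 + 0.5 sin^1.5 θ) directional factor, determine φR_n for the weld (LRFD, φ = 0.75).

E90XX → F_EXX = 90 ksi.
t_e = 0.707 × 0.4375 = 0.3093 in; A_we = 0.3093 × 12 = 3.712 in².
Directional factor: 1.0 + 0.5 sin^1.5(55°) = 1.371.
F_nw = 0.6 × 90 × 1.371 = 74.02 ksi.
φR_n = 0.75 × 74.02 × 3.712 = 206.1 kips.

φR_n ≈ 206 kips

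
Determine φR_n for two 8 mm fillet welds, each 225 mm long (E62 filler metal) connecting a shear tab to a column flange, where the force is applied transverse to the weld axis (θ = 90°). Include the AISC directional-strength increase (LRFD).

E62XX → F_EXX = 620 MPa.
t_e = 0.707 × 8 = 5.656 mm; A_we = 5.656 × 450 = 2545 mm².
Directional factor: 1.0 + 0.5 sin^1.5(90°) = 1.5.
F_nw = 0.6 × 620 × 1.5 = 558 MPa.
φR_n = 0.75 × 558 × 2545 × 10⁻³ = 1065 kN.

φR_n ≈ 1070 kN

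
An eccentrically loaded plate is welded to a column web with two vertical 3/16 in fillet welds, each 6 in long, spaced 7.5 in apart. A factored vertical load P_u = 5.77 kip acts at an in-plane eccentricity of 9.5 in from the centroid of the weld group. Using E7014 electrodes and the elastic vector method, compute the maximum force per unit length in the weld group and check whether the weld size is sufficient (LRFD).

f_max ≈ 1.69 kip/in; adequate

E70XX → F_EXX = 70 ksi.
Total weld length L_w = 12 in. Treat welds as unit-width lines.
Polar moment about centroid: J = 2[d³/12 + d(b/2)²] = 2[6³/12 + 6×3.75²] = 204.8 in³.
Direct shear f_v = P/L_w = 5.77 / 12 = 0.4808 kip/in (vertical).
Torsion M = P·e = 5.77 × 9.5 = 54.815 kip·in.
Critical point at (x, y) = (3.75, 3) from centroid. f_tx = M·y/J = 0.8032 kip/in; f_ty = M·x/J = 1.004 kip/in.
Resultant f_max = √[f_tx² + (f_v + f_ty)²] = √[0.8032² + (0.4808 + 1.004)²] = 1.688 kip/in.
Capacity per unit length: φr_n = 0.75 × 0.6 × 70 × (0.707 × 0.1875) = 4.176 kip/in.
1.688 ≤ 4.176 → adequate.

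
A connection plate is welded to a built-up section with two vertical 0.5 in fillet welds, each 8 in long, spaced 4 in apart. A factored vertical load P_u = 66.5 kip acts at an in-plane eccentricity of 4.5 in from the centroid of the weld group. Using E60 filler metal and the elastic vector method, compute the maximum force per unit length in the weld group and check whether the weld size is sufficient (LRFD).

f_max ≈ 11.4 kip/in; NOT adequate

E60XX → F_EXX = 60 ksi.
Total weld length L_w = 16 in. Treat welds as unit-width lines.
Polar moment about centroid: J = 2[d³/12 + d(b/2)²] = 2[8³/12 + 8×2²] = 149.3 in³.
Direct shear f_v = P/L_w = 66.5 / 16 = 4.156 kip/in (vertical).
Torsion M = P·e = 66.5 × 4.5 = 299.25 kip·in.
Critical point at (x, y) = (2, 4) from centroid. f_tx = M·y/J = 8.016 kip/in; f_ty = M·x/J = 4.008 kip/in.
Resultant f_max = √[f_tx² + (f_v + f_ty)²] = √[8.016² + (4.156 + 4.008)²] = 11.44 kip/in.
Capacity per unit length: φr_n = 0.75 × 0.6 × 60 × (0.707 × 0.5) = 9.544 kip/in.
11.44 > 9.544 → NOT adequate.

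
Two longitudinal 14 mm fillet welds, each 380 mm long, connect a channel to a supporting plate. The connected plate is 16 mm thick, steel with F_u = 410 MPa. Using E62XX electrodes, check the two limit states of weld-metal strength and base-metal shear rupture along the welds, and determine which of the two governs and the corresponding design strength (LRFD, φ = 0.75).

φR_n ≈ 2100 kN (weld metal governs)

E62XX → F_EXX = 620 MPa.
t_e = 0.707 × 14 = 9.898 mm; L = 760 mm.
Weld metal: φR_n = 0.75 × 0.6 × 620 × 9.898 × 760 × 10⁻³ = 2099 kN.
Base metal (shear rupture): φR_n = 0.75 × 0.6 × 410 × 16 × 760 × 10⁻³ = 2244 kN.
Governing: weld metal.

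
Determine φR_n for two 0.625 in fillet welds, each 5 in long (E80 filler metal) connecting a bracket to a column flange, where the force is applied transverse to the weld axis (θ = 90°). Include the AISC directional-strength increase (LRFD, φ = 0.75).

E80XX → F_EXX = 80 ksi.
t_e = 0.707 × 0.625 = 0.4419 in; A_we = 0.4419 × 10 = 4.419 in².
Directional factor: 1.0 + 0.5 sin^1.5(90°) = 1.5.
F_nw = 0.6 × 80 × 1.5 = 72 ksi.
φR_n = 0.75 × 72 × 4.419 = 238.6 kip.

φR_n ≈ 239 kip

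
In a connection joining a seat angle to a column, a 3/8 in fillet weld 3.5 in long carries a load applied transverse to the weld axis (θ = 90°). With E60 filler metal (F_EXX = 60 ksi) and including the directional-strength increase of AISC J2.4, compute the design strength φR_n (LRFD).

t_e = 0.707 × 0.375 = 0.2651 in; A_we = 0.2651 × 3.5 = 0.9279 in².
Directional factor: 1.0 + 0.5 sin^1.5(90°) = 1.5.
F_nw = 0.6 × 60 × 1.5 = 54 ksi.
φR_n = 0.75 × 54 × 0.9279 = 37.58 kip.

φR_n ≈ 37.6 kip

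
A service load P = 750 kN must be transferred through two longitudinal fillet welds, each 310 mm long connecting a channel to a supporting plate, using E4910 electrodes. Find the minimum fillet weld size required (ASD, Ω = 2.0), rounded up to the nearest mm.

w = 12 mm

E49XX → F_EXX = 490 MPa.
Total weld length L = 620 mm.
Required throat t_e = P × Ω / (0.6 F_EXX × L) = 750 × 2.0 / (0.6 × 490 × 620 × 10⁻³) = 8.229 mm.
Required leg w = t_e / 0.707 = 11.64 mm → use 12 mm.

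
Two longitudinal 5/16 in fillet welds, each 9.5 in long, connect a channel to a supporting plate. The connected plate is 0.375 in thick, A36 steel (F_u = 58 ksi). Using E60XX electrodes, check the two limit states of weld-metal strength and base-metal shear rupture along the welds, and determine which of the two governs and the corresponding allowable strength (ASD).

E60XX → F_EXX = 60 ksi.
t_e = 0.707 × 0.3125 = 0.2209 in; L = 19 in.
Weld metal: R_n/Ω = (1/2.0) × 0.6 × 60 × 0.2209 × 19 = 75.56 kip.
Base metal (shear rupture): R_n/Ω = (1/2.0) × 0.6 × 58 × 0.375 × 19 = 124 kip.
Governing: weld metal.

R_n/Ω ≈ 75.6 kip (weld metal governs)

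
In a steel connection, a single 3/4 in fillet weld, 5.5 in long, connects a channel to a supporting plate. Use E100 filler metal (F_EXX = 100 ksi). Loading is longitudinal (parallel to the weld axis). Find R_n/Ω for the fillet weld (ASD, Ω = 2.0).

Effective throat t_e = 0.707 × 0.75 = 0.5302 in.
Total length L = 5.5 in; A_we = 0.5302 × 5.5 = 2.916 in².
F_nw = 0.6 F_EXX = 0.6 × 100 = 60 ksi.
R_n = 60 × 2.916 = 175 kips; R_n/Ω = 175/2.0 = 87.49 kips.

R_n/Ω ≈ 87.5 kips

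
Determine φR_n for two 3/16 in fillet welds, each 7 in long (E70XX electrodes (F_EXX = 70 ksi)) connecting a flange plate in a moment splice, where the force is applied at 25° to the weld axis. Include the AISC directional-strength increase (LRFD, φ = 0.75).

t_e = 0.707 × 0.1875 = 0.1326 in; A_we = 0.1326 × 14 = 1.856 in².
Directional factor: 1.0 + 0.5 sin^1.5(25°) = 1.137.
F_nw = 0.6 × 70 × 1.137 = 47.77 ksi.
φR_n = 0.75 × 47.77 × 1.856 = 66.49 kip.

φR_n ≈ 66.5 kip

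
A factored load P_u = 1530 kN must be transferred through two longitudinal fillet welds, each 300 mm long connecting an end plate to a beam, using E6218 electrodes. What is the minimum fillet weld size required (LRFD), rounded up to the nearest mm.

E62XX → F_EXX = 620 MPa.
Total weld length L = 600 mm.
Required throat t_e = P_u / (φ × 0.6 F_EXX × L) = 1530 / (0.75 × 0.6 × 620 × 600 × 10⁻³) = 9.14 mm.
Required leg w = t_e / 0.707 = 12.93 mm → use 13 mm.

w = 13 mm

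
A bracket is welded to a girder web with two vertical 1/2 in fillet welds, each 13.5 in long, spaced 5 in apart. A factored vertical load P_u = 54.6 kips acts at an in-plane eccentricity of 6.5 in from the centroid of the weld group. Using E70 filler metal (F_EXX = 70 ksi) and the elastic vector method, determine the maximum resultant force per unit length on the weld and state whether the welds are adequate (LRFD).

Total weld length L_w = 27 in. Treat welds as unit-width lines.
Polar moment about centroid: J = 2[d³/12 + d(b/2)²] = 2[13.5³/12 + 13.5×2.5²] = 578.8 in³.
Direct shear f_v = P/L_w = 54.6 / 27 = 2.022 kip/in (vertical).
Torsion M = P·e = 54.6 × 6.5 = 354.9 kip·in.
Critical point at (x, y) = (2.5, 6.75) from centroid. f_tx = M·y/J = 4.139 kip/in; f_ty = M·x/J = 1.533 kip/in.
Resultant f_max = √[f_tx² + (f_v + f_ty)²] = √[4.139² + (2.022 + 1.533)²] = 5.456 kip/in.
Capacity per unit length: φr_n = 0.75 × 0.6 × 70 × (0.707 × 0.5) = 11.14 kip/in.
5.456 ≤ 11.14 → adequate.

f_max ≈ 5.46 kip/in; adequate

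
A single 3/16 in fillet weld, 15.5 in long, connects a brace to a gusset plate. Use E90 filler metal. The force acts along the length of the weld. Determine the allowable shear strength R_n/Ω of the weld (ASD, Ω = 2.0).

E90XX → F_EXX = 90 ksi.
Effective throat t_e = 0.707 × 0.1875 = 0.1326 in.
Total length L = 15.5 in; A_we = 0.1326 × 15.5 = 2.055 in².
F_nw = 0.6 F_EXX = 0.6 × 90 = 54 ksi.
R_n = 54 × 2.055 = 111 kip; R_n/Ω = 111/2.0 = 55.48 kip.

R_n/Ω ≈ 55.5 kip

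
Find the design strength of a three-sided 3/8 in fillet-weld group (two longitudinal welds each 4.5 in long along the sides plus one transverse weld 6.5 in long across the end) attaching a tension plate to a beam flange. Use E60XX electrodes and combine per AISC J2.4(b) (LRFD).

φR_n ≈ 125 kip

E60XX → F_EXX = 60 ksi.
t_e = 0.707 × 0.375 = 0.2651 in.
R_nwl = 0.6 × 60 × 0.2651 × 9 = 85.9 kip (longitudinal, 2 welds).
R_nwt = 0.6 × 60 × 0.2651 × 6.5 = 62.04 kip (transverse, base value).
(i) R_nwl + R_nwt = 147.9 kip; (ii) 0.85 R_nwl + 1.5 R_nwt = 166.1 kip.
R_n = max = 166.1 kip [governs: (ii)]; φR_n = 124.6 kip.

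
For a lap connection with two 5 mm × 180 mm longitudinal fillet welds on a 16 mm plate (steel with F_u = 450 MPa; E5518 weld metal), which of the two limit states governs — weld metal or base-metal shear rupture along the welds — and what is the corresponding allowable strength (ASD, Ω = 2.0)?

R_n/Ω ≈ 210 kN (weld metal governs)

E55XX → F_EXX = 550 MPa.
t_e = 0.707 × 5 = 3.535 mm; L = 360 mm.
Weld metal: R_n/Ω = (1/2.0) × 0.6 × 550 × 3.535 × 360 × 10⁻³ = 210 kN.
Base metal (shear rupture): R_n/Ω = (1/2.0) × 0.6 × 450 × 16 × 360 × 10⁻³ = 777.6 kN.
Governing: weld metal.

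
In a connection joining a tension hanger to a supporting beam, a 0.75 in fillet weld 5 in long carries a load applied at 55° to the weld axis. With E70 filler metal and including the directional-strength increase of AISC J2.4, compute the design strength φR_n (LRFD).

E70XX → F_EXX = 70 ksi.
t_e = 0.707 × 0.75 = 0.5302 in; A_we = 0.5302 × 5 = 2.651 in².
Directional factor: 1.0 + 0.5 sin^1.5(55°) = 1.371.
F_nw = 0.6 × 70 × 1.371 = 57.57 ksi.
φR_n = 0.75 × 57.57 × 2.651 = 114.5 kips.

φR_n ≈ 114 kips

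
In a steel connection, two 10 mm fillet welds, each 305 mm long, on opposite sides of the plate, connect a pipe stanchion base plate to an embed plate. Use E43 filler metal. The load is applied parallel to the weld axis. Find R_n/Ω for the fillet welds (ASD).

E43XX → F_EXX = 430 MPa.
Effective throat t_e = 0.707 × 10 = 7.07 mm.
Total length L = 610 mm; A_we = 7.07 × 610 = 4313 mm².
F_nw = 0.6 F_EXX = 0.6 × 430 = 258 MPa.
R_n = 258 × 4313 × 10⁻³ = 1113 kN; R_n/Ω = 1113/2.0 = 556.3 kN.

R_n/Ω ≈ 556 kN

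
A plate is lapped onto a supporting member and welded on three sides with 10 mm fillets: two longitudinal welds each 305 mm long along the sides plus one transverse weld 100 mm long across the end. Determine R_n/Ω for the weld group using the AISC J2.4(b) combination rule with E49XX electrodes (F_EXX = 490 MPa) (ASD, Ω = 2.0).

t_e = 0.707 × 10 = 7.07 mm.
R_nwl = 0.6 × 490 × 7.07 × 610 × 10⁻³ = 1268 kN (longitudinal, 2 welds).
R_nwt = 0.6 × 490 × 7.07 × 100 × 10⁻³ = 207.9 kN (transverse, base value).
(i) R_nwl + R_nwt = 1476 kN; (ii) 0.85 R_nwl + 1.5 R_nwt = 1390 kN.
R_n = max = 1476 kN [governs: (i)]; R_n/Ω = 737.9 kN.

R_n/Ω ≈ 738 kN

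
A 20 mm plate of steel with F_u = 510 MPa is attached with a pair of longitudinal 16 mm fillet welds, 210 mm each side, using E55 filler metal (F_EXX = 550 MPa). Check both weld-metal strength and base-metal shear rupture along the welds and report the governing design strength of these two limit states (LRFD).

t_e = 0.707 × 16 = 11.31 mm; L = 420 mm.
Weld metal: φR_n = 0.75 × 0.6 × 550 × 11.31 × 420 × 10⁻³ = 1176 kN.
Base metal (shear rupture): φR_n = 0.75 × 0.6 × 510 × 20 × 420 × 10⁻³ = 1928 kN.
Governing: weld metal.

φR_n ≈ 1180 kN (weld metal governs)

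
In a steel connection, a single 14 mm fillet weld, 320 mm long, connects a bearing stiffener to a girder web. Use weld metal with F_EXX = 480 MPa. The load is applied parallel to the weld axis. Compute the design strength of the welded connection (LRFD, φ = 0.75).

φR_n ≈ 684 kN

Effective throat t_e = 0.707 × 14 = 9.898 mm.
Total length L = 320 mm; A_we = 9.898 × 320 = 3167 mm².
F_nw = 0.6 F_EXX = 0.6 × 480 = 288 MPa.
φR_n = 0.75 × 288 × 3167 × 10⁻³ = 684.1 kN.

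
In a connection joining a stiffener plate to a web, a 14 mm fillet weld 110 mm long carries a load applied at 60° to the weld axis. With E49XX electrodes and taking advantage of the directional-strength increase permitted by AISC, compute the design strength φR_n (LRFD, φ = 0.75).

E49XX → F_EXX = 490 MPa.
t_e = 0.707 × 14 = 9.898 mm; A_we = 9.898 × 110 = 1089 mm².
Directional factor: 1.0 + 0.5 sin^1.5(60°) = 1.403.
F_nw = 0.6 × 490 × 1.403 = 412.5 MPa.
φR_n = 0.75 × 412.5 × 1089 × 10⁻³ = 336.8 kN.

φR_n ≈ 337 kN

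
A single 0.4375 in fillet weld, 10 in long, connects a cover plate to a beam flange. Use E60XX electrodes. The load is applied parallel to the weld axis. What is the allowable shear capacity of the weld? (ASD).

E60XX → F_EXX = 60 ksi.
Effective throat t_e = 0.707 × 0.4375 = 0.3093 in.
Total length L = 10 in; A_we = 0.3093 × 10 = 3.093 in².
F_nw = 0.6 F_EXX = 0.6 × 60 = 36 ksi.
R_n = 36 × 3.093 = 111.4 kip; R_n/Ω = 111.4/2.0 = 55.68 kip.

R_n/Ω ≈ 55.7 kip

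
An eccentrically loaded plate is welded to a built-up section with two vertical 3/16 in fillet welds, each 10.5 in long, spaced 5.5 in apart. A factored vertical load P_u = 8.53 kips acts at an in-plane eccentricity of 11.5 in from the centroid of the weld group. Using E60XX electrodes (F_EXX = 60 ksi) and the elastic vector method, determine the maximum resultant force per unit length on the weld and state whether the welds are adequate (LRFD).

f_max ≈ 1.88 kip/in; adequate

Total weld length L_w = 21 in. Treat welds as unit-width lines.
Polar moment about centroid: J = 2[d³/12 + d(b/2)²] = 2[10.5³/12 + 10.5×2.75²] = 351.8 in³.
Direct shear f_v = P/L_w = 8.53 / 21 = 0.4062 kip/in (vertical).
Torsion M = P·e = 8.53 × 11.5 = 98.095 kip·in.
Critical point at (x, y) = (2.75, 5.25) from centroid. f_tx = M·y/J = 1.464 kip/in; f_ty = M·x/J = 0.7669 kip/in.
Resultant f_max = √[f_tx² + (f_v + f_ty)²] = √[1.464² + (0.4062 + 0.7669)²] = 1.876 kip/in.
Capacity per unit length: φr_n = 0.75 × 0.6 × 60 × (0.707 × 0.1875) = 3.579 kip/in.
1.876 ≤ 3.579 → adequate.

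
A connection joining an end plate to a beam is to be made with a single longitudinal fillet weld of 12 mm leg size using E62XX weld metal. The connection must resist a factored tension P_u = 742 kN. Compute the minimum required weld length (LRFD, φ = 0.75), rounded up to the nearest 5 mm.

L = 315 mm

E62XX → F_EXX = 620 MPa.
Throat t_e = 0.707 × 12 = 8.484 mm.
φr_n = 0.75 × 0.6 × 620 × 8.484 × 10⁻³ = 2.367 kN/mm.
L_req = P_u / φr_n = 742 / 2.367 = 313.5 mm total.
Round up → use L = 315 mm.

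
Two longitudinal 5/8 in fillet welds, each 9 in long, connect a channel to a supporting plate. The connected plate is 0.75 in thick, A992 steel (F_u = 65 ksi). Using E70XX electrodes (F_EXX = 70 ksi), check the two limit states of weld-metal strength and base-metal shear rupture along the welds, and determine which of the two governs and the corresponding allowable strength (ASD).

t_e = 0.707 × 0.625 = 0.4419 in; L = 18 in.
Weld metal: R_n/Ω = (1/2.0) × 0.6 × 70 × 0.4419 × 18 = 167 kip.
Base metal (shear rupture): R_n/Ω = (1/2.0) × 0.6 × 65 × 0.75 × 18 = 263.2 kip.
Governing: weld metal.

R_n/Ω ≈ 167 kip (weld metal governs)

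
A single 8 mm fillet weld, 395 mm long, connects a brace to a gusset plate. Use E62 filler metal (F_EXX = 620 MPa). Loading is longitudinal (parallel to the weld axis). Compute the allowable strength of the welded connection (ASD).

R_n/Ω ≈ 416 kN

Effective throat t_e = 0.707 × 8 = 5.656 mm.
Total length L = 395 mm; A_we = 5.656 × 395 = 2234 mm².
F_nw = 0.6 F_EXX = 0.6 × 620 = 372 MPa.
R_n = 372 × 2234 × 10⁻³ = 831.1 kN; R_n/Ω = 831.1/2.0 = 415.5 kN.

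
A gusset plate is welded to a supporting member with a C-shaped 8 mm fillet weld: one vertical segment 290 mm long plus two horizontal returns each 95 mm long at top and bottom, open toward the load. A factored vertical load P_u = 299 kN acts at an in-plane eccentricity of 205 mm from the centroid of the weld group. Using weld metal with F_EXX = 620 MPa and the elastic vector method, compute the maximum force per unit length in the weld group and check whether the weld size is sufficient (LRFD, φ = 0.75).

Total weld length L_w = 480 mm. Treat welds as unit-width lines.
Centroid: x̄ = 2×95×47.5 / 480 = 18.8 mm from the vertical weld.
Polar moment about centroid: J = I_x + I_y = [290³/12 + 2×95×145²] + [290×18.8² + 2(95³/12 + 95×28.7²)] = 6429000 mm³.
Direct shear f_v = P/L_w = 299×10³ / 480 = 622.9 N/mm (vertical).
Torsion M = P·e = 299×10³ × 205 = 61295000 N·mm.
Critical point at (x, y) = (76.2, 145) from centroid. f_tx = M·y/J = 1382 N/mm; f_ty = M·x/J = 726.5 N/mm.
Resultant f_max = √[f_tx² + (f_v + f_ty)²] = √[1382² + (622.9 + 726.5)²] = 1932 N/mm.
Capacity per unit length: φr_n = 0.75 × 0.6 × 620 × (0.707 × 8) = 1578 N/mm.
1932 > 1578 → NOT adequate.

f_max ≈ 1930 N/mm; NOT adequate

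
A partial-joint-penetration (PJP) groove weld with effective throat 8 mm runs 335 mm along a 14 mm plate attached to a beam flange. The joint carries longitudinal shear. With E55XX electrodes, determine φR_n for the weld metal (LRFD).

E55XX → F_EXX = 550 MPa.
Effective throat (given) t_e = 8 mm.
A_we = 8 × 335 = 2680 mm².
F_nw = 0.6 F_EXX = 330 MPa.
φR_n = 0.75 × 330 × 2680 × 10⁻³ = 663.3 kN.

φR_n ≈ 663 kN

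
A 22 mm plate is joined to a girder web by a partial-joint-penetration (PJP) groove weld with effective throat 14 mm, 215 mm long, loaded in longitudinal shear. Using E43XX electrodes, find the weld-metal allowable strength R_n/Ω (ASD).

E43XX → F_EXX = 430 MPa.
Effective throat (given) t_e = 14 mm.
A_we = 14 × 215 = 3010 mm².
F_nw = 0.6 F_EXX = 258 MPa.
R_n/Ω = (258 × 3010) / 2.0 × 10⁻³ = 388.3 kN.

R_n/Ω ≈ 388 kN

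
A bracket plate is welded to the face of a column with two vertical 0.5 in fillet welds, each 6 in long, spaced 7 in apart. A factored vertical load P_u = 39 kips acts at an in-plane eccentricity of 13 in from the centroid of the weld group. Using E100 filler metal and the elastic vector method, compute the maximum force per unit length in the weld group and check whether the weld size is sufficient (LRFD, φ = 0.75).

f_max ≈ 15.4 kip/in; adequate

E100XX → F_EXX = 100 ksi.
Total weld length L_w = 12 in. Treat welds as unit-width lines.
Polar moment about centroid: J = 2[d³/12 + d(b/2)²] = 2[6³/12 + 6×3.5²] = 183 in³.
Direct shear f_v = P/L_w = 39 / 12 = 3.25 kip/in (vertical).
Torsion M = P·e = 39 × 13 = 507 kip·in.
Critical point at (x, y) = (3.5, 3) from centroid. f_tx = M·y/J = 8.311 kip/in; f_ty = M·x/J = 9.697 kip/in.
Resultant f_max = √[f_tx² + (f_v + f_ty)²] = √[8.311² + (3.25 + 9.697)²] = 15.38 kip/in.
Capacity per unit length: φr_n = 0.75 × 0.6 × 100 × (0.707 × 0.5) = 15.91 kip/in.
15.38 ≤ 15.91 → adequate.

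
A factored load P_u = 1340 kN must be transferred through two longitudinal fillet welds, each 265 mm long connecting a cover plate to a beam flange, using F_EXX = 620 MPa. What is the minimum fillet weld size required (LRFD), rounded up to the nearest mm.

w = 13 mm

Total weld length L = 530 mm.
Required throat t_e = P_u / (φ × 0.6 F_EXX × L) = 1340 / (0.75 × 0.6 × 620 × 530 × 10⁻³) = 9.062 mm.
Required leg w = t_e / 0.707 = 12.82 mm → use 13 mm.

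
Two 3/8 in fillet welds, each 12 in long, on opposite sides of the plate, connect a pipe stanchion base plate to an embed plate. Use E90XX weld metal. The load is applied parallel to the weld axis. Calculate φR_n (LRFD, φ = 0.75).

φR_n ≈ 258 kips

E90XX → F_EXX = 90 ksi.
Effective throat t_e = 0.707 × 0.375 = 0.2651 in.
Total length L = 24 in; A_we = 0.2651 × 24 = 6.363 in².
F_nw = 0.6 F_EXX = 0.6 × 90 = 54 ksi.
φR_n = 0.75 × 54 × 6.363 = 257.7 kips.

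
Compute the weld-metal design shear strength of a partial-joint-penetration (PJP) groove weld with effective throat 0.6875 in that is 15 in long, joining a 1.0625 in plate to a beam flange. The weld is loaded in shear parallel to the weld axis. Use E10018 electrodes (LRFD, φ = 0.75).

E100XX → F_EXX = 100 ksi.
Effective throat (given) t_e = 0.6875 in.
A_we = 0.6875 × 15 = 10.31 in².
F_nw = 0.6 F_EXX = 60 ksi.
φR_n = 0.75 × 60 × 10.31 = 464.1 kips.

φR_n ≈ 464 kips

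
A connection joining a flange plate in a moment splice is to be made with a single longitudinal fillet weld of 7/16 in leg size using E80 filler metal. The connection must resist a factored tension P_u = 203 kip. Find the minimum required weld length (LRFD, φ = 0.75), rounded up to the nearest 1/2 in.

L = 18.5 in

E80XX → F_EXX = 80 ksi.
Throat t_e = 0.707 × 0.4375 = 0.3093 in.
φr_n = 0.75 × 0.6 × 80 × 0.3093 = 11.14 kip/in.
L_req = P_u / φr_n = 203 / 11.14 = 18.23 in total.
Round up → use L = 18.5 in.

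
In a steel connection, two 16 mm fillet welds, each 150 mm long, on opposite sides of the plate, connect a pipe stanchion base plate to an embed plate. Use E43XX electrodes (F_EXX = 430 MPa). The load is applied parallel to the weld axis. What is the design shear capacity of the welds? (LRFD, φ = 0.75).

φR_n ≈ 657 kN

Effective throat t_e = 0.707 × 16 = 11.31 mm.
Total length L = 300 mm; A_we = 11.31 × 300 = 3394 mm².
F_nw = 0.6 F_EXX = 0.6 × 430 = 258 MPa.
φR_n = 0.75 × 258 × 3394 × 10⁻³ = 656.7 kN.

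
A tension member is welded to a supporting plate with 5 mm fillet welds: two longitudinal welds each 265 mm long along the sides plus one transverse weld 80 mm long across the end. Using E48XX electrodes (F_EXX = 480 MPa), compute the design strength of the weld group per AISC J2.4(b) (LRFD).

t_e = 0.707 × 5 = 3.535 mm.
R_nwl = 0.6 × 480 × 3.535 × 530 × 10⁻³ = 539.6 kN (longitudinal, 2 welds).
R_nwt = 0.6 × 480 × 3.535 × 80 × 10⁻³ = 81.45 kN (transverse, base value).
(i) R_nwl + R_nwt = 621 kN; (ii) 0.85 R_nwl + 1.5 R_nwt = 580.8 kN.
R_n = max = 621 kN [governs: (i)]; φR_n = 465.8 kN.

φR_n ≈ 466 kN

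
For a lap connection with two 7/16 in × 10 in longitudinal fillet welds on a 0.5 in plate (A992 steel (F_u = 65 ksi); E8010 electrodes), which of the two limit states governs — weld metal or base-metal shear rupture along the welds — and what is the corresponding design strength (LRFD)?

E80XX → F_EXX = 80 ksi.
t_e = 0.707 × 0.4375 = 0.3093 in; L = 20 in.
Weld metal: φR_n = 0.75 × 0.6 × 80 × 0.3093 × 20 = 222.7 kips.
Base metal (shear rupture): φR_n = 0.75 × 0.6 × 65 × 0.5 × 20 = 292.5 kips.
Governing: weld metal.

φR_n ≈ 223 kips (weld metal governs)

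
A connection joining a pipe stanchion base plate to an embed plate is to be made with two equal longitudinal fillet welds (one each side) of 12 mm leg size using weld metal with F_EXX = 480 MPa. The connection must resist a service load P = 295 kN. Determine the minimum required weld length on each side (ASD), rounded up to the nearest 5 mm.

Throat t_e = 0.707 × 12 = 8.484 mm.
r_n/Ω = (0.6 × 480 × 8.484) / 2.0 = 1222 N/mm = 1.222 kN/mm.
L_req = P / (r_n/Ω) = 295 / 1.222 = 241.5 mm total.
Per side: 241.5 / 2 = 120.7 mm.
Round up → use L = 125 mm on each side.

L = 125 mm on each side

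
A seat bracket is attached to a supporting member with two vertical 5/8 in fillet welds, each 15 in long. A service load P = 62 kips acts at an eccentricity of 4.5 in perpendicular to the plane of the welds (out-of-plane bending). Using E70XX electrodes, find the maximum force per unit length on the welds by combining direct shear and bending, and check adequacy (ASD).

f_max ≈ 4.26 kip/in; adequate

E70XX → F_EXX = 70 ksi.
L_w = 2 × 15 = 30 in; section modulus (unit throat) S = 2 × L²/6 = 75 in².
Direct shear f_v = P/L_w = 62/30 = 2.067 kip/in.
Moment M = P × e = 62 × 4.5 = 279 kip·in; bending f_b = M/S = 3.72 kip/in.
f_max = √(f_v² + f_b²) = √(2.067² + 3.72²) = 4.256 kip/in.
r_n/Ω = (1/2.0) × 0.6 × 70 × (0.707 × 0.625) = 9.279 kip/in → adequate.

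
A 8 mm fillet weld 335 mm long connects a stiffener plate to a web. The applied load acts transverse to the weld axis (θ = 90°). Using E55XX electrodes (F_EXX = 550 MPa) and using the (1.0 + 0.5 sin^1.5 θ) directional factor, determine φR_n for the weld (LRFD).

t_e = 0.707 × 8 = 5.656 mm; A_we = 5.656 × 335 = 1895 mm².
Directional factor: 1.0 + 0.5 sin^1.5(90°) = 1.5.
F_nw = 0.6 × 550 × 1.5 = 495 MPa.
φR_n = 0.75 × 495 × 1895 × 10⁻³ = 703.4 kN.

φR_n ≈ 703 kN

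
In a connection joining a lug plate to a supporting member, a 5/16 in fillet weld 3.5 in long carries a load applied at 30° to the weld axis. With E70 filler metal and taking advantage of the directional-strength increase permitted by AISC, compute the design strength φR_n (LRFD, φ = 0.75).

φR_n ≈ 28.7 kips

E70XX → F_EXX = 70 ksi.
t_e = 0.707 × 0.3125 = 0.2209 in; A_we = 0.2209 × 3.5 = 0.7733 in².
Directional factor: 1.0 + 0.5 sin^1.5(30°) = 1.177.
F_nw = 0.6 × 70 × 1.177 = 49.42 ksi.
φR_n = 0.75 × 49.42 × 0.7733 = 28.66 kips.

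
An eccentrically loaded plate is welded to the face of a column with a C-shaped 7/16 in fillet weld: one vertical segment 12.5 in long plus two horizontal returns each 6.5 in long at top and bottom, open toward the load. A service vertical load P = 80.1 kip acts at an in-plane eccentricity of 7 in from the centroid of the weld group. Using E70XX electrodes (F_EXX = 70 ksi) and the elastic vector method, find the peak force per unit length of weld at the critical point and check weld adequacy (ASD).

Total weld length L_w = 25.5 in. Treat welds as unit-width lines.
Centroid: x̄ = 2×6.5×3.25 / 25.5 = 1.657 in from the vertical weld.
Polar moment about centroid: J = I_x + I_y = [12.5³/12 + 2×6.5×6.25²] + [12.5×1.657² + 2(6.5³/12 + 6.5×1.593²)] = 783.7 in³.
Direct shear f_v = P/L_w = 80.1 / 25.5 = 3.141 kip/in (vertical).
Torsion M = P·e = 80.1 × 7 = 560.7 kip·in.
Critical point at (x, y) = (4.843, 6.25) from centroid. f_tx = M·y/J = 4.472 kip/in; f_ty = M·x/J = 3.465 kip/in.
Resultant f_max = √[f_tx² + (f_v + f_ty)²] = √[4.472² + (3.141 + 3.465)²] = 7.978 kip/in.
Capacity per unit length: r_n/Ω = (1/2.0) × 0.6 × 70 × (0.707 × 0.4375) = 6.496 kip/in.
7.978 > 6.496 → NOT adequate.

f_max ≈ 7.98 kip/in; NOT adequate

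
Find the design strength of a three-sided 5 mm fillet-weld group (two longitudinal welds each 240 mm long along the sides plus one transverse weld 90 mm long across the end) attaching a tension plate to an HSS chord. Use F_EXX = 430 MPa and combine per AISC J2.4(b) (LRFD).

φR_n ≈ 390 kN

t_e = 0.707 × 5 = 3.535 mm.
R_nwl = 0.6 × 430 × 3.535 × 480 × 10⁻³ = 437.8 kN (longitudinal, 2 welds).
R_nwt = 0.6 × 430 × 3.535 × 90 × 10⁻³ = 82.08 kN (transverse, base value).
(i) R_nwl + R_nwt = 519.9 kN; (ii) 0.85 R_nwl + 1.5 R_nwt = 495.2 kN.
R_n = max = 519.9 kN [governs: (i)]; φR_n = 389.9 kN.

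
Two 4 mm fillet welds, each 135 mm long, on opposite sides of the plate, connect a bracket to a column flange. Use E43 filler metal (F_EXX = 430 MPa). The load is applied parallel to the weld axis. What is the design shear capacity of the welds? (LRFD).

φR_n ≈ 148 kN

Effective throat t_e = 0.707 × 4 = 2.828 mm.
Total length L = 270 mm; A_we = 2.828 × 270 = 763.6 mm².
F_nw = 0.6 F_EXX = 0.6 × 430 = 258 MPa.
φR_n = 0.75 × 258 × 763.6 × 10⁻³ = 147.7 kN.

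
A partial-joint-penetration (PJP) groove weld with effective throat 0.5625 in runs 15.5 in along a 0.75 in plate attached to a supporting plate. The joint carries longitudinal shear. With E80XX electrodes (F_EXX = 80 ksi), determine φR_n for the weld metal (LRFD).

φR_n ≈ 314 kip

Effective throat (given) t_e = 0.5625 in.
A_we = 0.5625 × 15.5 = 8.719 in².
F_nw = 0.6 F_EXX = 48 ksi.
φR_n = 0.75 × 48 × 8.719 = 313.9 kip.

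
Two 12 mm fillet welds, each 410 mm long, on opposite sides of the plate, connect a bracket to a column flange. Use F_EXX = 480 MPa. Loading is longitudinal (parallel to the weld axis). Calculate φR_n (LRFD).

Effective throat t_e = 0.707 × 12 = 8.484 mm.
Total length L = 820 mm; A_we = 8.484 × 820 = 6957 mm².
F_nw = 0.6 F_EXX = 0.6 × 480 = 288 MPa.
φR_n = 0.75 × 288 × 6957 × 10⁻³ = 1503 kN.

φR_n ≈ 1500 kN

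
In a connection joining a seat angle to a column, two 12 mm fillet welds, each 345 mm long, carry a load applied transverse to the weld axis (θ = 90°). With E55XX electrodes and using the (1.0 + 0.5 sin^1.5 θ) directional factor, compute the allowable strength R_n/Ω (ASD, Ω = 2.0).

R_n/Ω ≈ 1450 kN

E55XX → F_EXX = 550 MPa.
t_e = 0.707 × 12 = 8.484 mm; A_we = 8.484 × 690 = 5854 mm².
Directional factor: 1.0 + 0.5 sin^1.5(90°) = 1.5.
F_nw = 0.6 × 550 × 1.5 = 495 MPa.
R_n/Ω = (495 × 5854) / 2.0 × 10⁻³ = 1449 kN.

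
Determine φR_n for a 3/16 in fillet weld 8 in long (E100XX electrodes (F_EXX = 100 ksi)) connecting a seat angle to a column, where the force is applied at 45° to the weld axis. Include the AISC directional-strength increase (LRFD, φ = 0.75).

t_e = 0.707 × 0.1875 = 0.1326 in; A_we = 0.1326 × 8 = 1.06 in².
Directional factor: 1.0 + 0.5 sin^1.5(45°) = 1.297.
F_nw = 0.6 × 100 × 1.297 = 77.84 ksi.
φR_n = 0.75 × 77.84 × 1.06 = 61.91 kips.

φR_n ≈ 61.9 kips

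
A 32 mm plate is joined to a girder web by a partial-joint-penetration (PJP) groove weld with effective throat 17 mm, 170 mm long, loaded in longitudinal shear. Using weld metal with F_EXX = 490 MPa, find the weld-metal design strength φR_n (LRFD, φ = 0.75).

φR_n ≈ 637 kN

Effective throat (given) t_e = 17 mm.
A_we = 17 × 170 = 2890 mm².
F_nw = 0.6 F_EXX = 294 MPa.
φR_n = 0.75 × 294 × 2890 × 10⁻³ = 637.2 kN.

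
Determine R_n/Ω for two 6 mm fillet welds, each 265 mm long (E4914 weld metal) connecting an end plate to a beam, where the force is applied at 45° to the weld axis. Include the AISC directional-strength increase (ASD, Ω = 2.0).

E49XX → F_EXX = 490 MPa.
t_e = 0.707 × 6 = 4.242 mm; A_we = 4.242 × 530 = 2248 mm².
Directional factor: 1.0 + 0.5 sin^1.5(45°) = 1.297.
F_nw = 0.6 × 490 × 1.297 = 381.4 MPa.
R_n/Ω = (381.4 × 2248) / 2.0 × 10⁻³ = 428.8 kN.

R_n/Ω ≈ 429 kN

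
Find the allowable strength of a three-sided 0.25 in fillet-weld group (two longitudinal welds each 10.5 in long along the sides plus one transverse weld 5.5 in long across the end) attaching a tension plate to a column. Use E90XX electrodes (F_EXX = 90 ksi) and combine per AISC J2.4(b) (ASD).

R_n/Ω ≈ 126 kip

t_e = 0.707 × 0.25 = 0.1767 in.
R_nwl = 0.6 × 90 × 0.1767 × 21 = 200.4 kip (longitudinal, 2 welds).
R_nwt = 0.6 × 90 × 0.1767 × 5.5 = 52.49 kip (transverse, base value).
(i) R_nwl + R_nwt = 252.9 kip; (ii) 0.85 R_nwl + 1.5 R_nwt = 249.1 kip.
R_n = max = 252.9 kip [governs: (i)]; R_n/Ω = 126.5 kip.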